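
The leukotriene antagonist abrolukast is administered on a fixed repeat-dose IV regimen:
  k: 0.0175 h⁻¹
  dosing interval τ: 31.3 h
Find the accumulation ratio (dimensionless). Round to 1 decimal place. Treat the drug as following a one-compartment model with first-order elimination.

2.4

e^(−kτ) = e^(−0.01750 × 31.3) = 0.5782
Accumulation ratio R = 1 / (1 − e^(−kτ)) = 1 / (1 − 0.5782) = 2.371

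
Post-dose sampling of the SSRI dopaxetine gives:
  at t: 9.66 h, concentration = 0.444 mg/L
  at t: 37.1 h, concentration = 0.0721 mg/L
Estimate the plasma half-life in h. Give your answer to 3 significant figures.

10.5 h

k = ln(C₁/C₂) / (t₂ − t₁) = ln(0.444/0.0721) / (37.1 − 9.66)
  = 1.818 / 27.44 = 0.06625 h⁻¹
t½ = ln2 / k = 0.693147 / 0.06625 = 10.46 h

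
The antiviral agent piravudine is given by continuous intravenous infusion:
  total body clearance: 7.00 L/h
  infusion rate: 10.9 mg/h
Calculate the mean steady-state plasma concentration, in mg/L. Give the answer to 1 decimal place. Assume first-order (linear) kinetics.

1.6 mg/L

At steady state Css = R₀ / CL = 10.9 / 7.000 = 1.557 mg/L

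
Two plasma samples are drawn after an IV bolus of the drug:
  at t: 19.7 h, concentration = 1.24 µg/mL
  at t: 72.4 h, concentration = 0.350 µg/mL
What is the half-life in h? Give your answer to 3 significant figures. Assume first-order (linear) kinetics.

k = ln(C₁/C₂) / (t₂ − t₁) = ln(1.24/0.350) / (72.4 − 19.7)
  = 1.265 / 52.70 = 0.02400 h⁻¹
t½ = ln2 / k = 0.693147 / 0.02400 = 28.88 h

28.9 h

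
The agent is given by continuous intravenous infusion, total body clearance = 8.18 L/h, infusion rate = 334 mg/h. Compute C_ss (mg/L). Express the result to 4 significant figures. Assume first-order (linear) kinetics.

At steady state Css = R₀ / CL = 334 / 8.180 = 40.83 mg/L

40.83 mg/L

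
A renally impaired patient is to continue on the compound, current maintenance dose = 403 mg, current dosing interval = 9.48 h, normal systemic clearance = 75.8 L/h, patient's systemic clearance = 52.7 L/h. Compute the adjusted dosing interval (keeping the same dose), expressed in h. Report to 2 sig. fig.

To keep the same average steady-state level, dosing rate must scale with clearance.
CL ratio = 52.7 / 75.8 = 0.6953
New interval (same dose) = 9.48 / 0.6953 = 13.63 h

14 h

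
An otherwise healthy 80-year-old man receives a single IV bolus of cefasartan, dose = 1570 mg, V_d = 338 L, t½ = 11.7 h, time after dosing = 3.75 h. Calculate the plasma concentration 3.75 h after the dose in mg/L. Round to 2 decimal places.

3.72 mg/L

C₀ = Dose / Vd = 1570 / 338 = 4.645 mg/L
k = ln2 / t½ = 0.693147 / 11.7 = 0.05924 h⁻¹
C = C₀ · e^(−k·t) = 4.645 × e^(−0.05924 × 3.75)
  = 4.645 × 0.8008 = 3.720 mg/L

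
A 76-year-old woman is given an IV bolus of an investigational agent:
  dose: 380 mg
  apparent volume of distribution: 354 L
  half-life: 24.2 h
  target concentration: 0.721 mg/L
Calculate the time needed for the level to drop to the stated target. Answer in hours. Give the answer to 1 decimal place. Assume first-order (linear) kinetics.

13.9 h

C₀ = Dose / Vd = 380.0 / 354 = 1.073 mg/L
k = ln2 / t½ = 0.693147 / 24.2 = 0.02864 h⁻¹
t = ln(C₀ / C) / k = ln(1.073 / 0.721) / 0.02864
  = ln(1.488) / 0.02864 = 0.3974 / 0.02864 = 13.88 h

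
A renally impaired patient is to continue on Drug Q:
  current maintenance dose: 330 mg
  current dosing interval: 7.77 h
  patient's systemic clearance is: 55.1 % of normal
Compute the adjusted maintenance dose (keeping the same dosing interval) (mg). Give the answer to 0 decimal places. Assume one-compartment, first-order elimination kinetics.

To keep the same average steady-state level, dosing rate must scale with clearance.
CL ratio = 55.1 / 100 = 0.5510
New dose (same interval) = 330 × 0.5510 = 181.8 mg

182 mg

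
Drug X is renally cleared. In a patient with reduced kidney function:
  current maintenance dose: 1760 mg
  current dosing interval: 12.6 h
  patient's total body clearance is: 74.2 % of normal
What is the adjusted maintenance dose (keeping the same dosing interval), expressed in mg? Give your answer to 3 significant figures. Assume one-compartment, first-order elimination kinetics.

To keep the same average steady-state level, dosing rate must scale with clearance.
CL ratio = 74.2 / 100 = 0.7420
New dose (same interval) = 1760 × 0.7420 = 1306 mg

1310 mg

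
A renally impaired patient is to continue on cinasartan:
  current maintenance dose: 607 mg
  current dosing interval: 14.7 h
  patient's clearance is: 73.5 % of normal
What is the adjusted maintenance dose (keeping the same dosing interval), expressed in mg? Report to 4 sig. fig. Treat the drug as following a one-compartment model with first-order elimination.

To keep the same average steady-state level, dosing rate must scale with clearance.
CL ratio = 73.5 / 100 = 0.7350
New dose (same interval) = 607 × 0.7350 = 446.1 mg

446.1 mg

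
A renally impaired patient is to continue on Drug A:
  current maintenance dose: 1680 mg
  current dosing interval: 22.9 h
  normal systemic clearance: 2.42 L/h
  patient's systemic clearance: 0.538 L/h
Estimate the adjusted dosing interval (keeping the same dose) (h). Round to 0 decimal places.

To keep the same average steady-state level, dosing rate must scale with clearance.
CL ratio = 0.538 / 2.42 = 0.2223
New interval (same dose) = 22.9 / 0.2223 = 103.0 h

103 h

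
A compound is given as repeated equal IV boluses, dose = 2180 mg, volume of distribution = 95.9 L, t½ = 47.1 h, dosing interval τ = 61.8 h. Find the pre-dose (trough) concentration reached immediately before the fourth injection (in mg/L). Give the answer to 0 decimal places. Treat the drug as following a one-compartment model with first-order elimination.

14 mg/L

C₀ per dose = Dose / Vd = 2180 / 95.9 = 22.73 mg/L
k = ln2 / t½ = 0.693147 / 47.1 = 0.01472 h⁻¹
Fraction remaining after one interval: r = e^(−kτ) = e^(−0.01472 × 61.8) = 0.4026
Before dose 4, 3 doses have been given (aged 1τ, 2τ, 3τ).
C_trough = C₀ × (r + r² + … + r^3) = C₀ × r(1−r^3)/(1−r)
        = 22.73 × 0.4026 × (1 − 0.06526) / (1 − 0.4026) = 14.32 mg/L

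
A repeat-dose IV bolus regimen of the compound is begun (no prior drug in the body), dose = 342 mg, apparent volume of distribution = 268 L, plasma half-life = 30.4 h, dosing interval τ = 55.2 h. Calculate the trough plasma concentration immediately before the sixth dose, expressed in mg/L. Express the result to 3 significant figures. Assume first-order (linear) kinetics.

0.505 mg/L

C₀ per dose = Dose / Vd = 342 / 268 = 1.276 mg/L
k = ln2 / t½ = 0.693147 / 30.4 = 0.02280 h⁻¹
Fraction remaining after one interval: r = e^(−kτ) = e^(−0.02280 × 55.2) = 0.2841
Before dose 6, 5 doses have been given (aged 1τ, 2τ, 3τ, 4τ, 5τ).
C_trough = C₀ × (r + r² + … + r^5) = C₀ × r(1−r^5)/(1−r)
        = 1.276 × 0.2841 × (1 − 0.001851) / (1 − 0.2841) = 0.5054 mg/L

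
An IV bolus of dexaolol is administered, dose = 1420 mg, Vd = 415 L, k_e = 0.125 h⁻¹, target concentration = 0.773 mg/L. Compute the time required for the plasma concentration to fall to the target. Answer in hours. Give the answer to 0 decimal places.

12 h

C₀ = Dose / Vd = 1420 / 415 = 3.422 mg/L
t = ln(C₀ / C) / k = ln(3.422 / 0.773) / 0.1250
  = ln(4.427) / 0.1250 = 1.488 / 0.1250 = 11.90 h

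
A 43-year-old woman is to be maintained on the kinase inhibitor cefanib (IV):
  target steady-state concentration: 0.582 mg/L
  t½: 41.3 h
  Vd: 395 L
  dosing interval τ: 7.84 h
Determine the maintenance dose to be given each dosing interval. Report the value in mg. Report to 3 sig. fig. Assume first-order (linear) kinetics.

k = ln2 / t½ = 0.693147 / 41.3 = 0.01678 h⁻¹
CL = k × Vd = 0.01678 × 395 = 6.628 L/h
At steady state, Dose/τ = Css × CL.
Dose = Css × CL × τ = 0.582 × 6.628 × 7.84 = 30.24 mg

30.2 mg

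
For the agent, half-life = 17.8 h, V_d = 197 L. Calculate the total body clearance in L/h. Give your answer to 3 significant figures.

7.67 L/h

k = ln2 / t½ = 0.693147 / 17.8 = 0.03894 h⁻¹
CL = k × Vd = 0.03894 × 197 = 7.671 L/h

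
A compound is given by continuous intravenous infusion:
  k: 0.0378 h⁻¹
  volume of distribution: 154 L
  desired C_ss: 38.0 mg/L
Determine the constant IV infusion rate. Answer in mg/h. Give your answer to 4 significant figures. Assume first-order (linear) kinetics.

221.2 mg/h

CL = k × Vd = 0.03780 × 154 = 5.821 L/h
At steady state, infusion rate R₀ = Css × CL = 38.0 × 5.821 = 221.2 mg/h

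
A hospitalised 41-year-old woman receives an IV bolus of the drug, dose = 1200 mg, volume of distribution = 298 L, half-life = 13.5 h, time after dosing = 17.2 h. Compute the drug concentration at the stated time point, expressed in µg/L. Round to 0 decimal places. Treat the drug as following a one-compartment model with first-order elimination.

1665 µg/L

C₀ = Dose / Vd = 1200 / 298 = 4.027 mg/L
k = ln2 / t½ = 0.693147 / 13.5 = 0.05134 h⁻¹
C = C₀ · e^(−k·t) = 4.027 × e^(−0.05134 × 17.2)
  = 4.027 × 0.4135 = 1.665 mg/L
Convert: 1.665 mg/L × 1000 = 1665 µg/L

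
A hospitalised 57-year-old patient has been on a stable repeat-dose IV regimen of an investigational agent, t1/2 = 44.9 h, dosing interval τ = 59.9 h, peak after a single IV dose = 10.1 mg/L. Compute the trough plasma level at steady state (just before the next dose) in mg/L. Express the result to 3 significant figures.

6.64 mg/L

k = ln2 / t½ = 0.693147 / 44.9 = 0.01544 h⁻¹
e^(−kτ) = e^(−0.01544 × 59.9) = 0.3966
Accumulation ratio R = 1 / (1 − e^(−kτ)) = 1 / (1 − 0.3966) = 1.657
Steady-state trough = C₀ × R × e^(−kτ) = 10.1 × 1.657 × 0.3966 = 6.637 mg/L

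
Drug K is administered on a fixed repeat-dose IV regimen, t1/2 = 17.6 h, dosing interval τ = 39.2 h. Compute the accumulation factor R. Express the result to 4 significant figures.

k = ln2 / t½ = 0.693147 / 17.6 = 0.03938 h⁻¹
e^(−kτ) = e^(−0.03938 × 39.2) = 0.2136
Accumulation ratio R = 1 / (1 − e^(−kτ)) = 1 / (1 − 0.2136) = 1.272

1.272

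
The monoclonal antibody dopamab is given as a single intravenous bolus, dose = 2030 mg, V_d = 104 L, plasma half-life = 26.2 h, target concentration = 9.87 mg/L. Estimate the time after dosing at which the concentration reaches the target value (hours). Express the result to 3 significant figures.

25.8 h

C₀ = Dose / Vd = 2030 / 104 = 19.52 mg/L
k = ln2 / t½ = 0.693147 / 26.2 = 0.02646 h⁻¹
t = ln(C₀ / C) / k = ln(19.52 / 9.87) / 0.02646
  = ln(1.978) / 0.02646 = 0.6821 / 0.02646 = 25.78 h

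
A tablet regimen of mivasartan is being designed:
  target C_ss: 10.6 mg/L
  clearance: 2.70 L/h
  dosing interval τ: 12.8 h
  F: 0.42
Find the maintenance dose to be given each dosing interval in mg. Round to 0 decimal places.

At steady state, F × (Dose/τ) = Css × CL.
Dose = Css × CL × τ / F = 10.6 × 2.700 × 12.8 / 0.42 = 872.2 mg

872 mg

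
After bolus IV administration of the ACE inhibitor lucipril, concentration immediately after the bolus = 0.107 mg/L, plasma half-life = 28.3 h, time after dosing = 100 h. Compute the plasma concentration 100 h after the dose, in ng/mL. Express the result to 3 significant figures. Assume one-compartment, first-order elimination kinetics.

k = ln2 / t½ = 0.693147 / 28.3 = 0.02449 h⁻¹
C = C₀ · e^(−k·t) = 0.1070 × e^(−0.02449 × 100)
  = 0.1070 × 0.08638 = 0.009243 mg/L
Convert: 0.009243 mg/L × 1000 = 9.243 ng/mL

9.24 ng/mL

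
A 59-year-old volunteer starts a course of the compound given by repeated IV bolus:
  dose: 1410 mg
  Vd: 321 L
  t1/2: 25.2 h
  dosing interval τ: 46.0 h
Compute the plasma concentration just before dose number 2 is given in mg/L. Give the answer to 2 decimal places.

C₀ per dose = Dose / Vd = 1410 / 321 = 4.393 mg/L
k = ln2 / t½ = 0.693147 / 25.2 = 0.02751 h⁻¹
Fraction remaining after one interval: r = e^(−kτ) = e^(−0.02751 × 46.0) = 0.2821
Before dose 2, 1 dose has been given (aged 1τ).
C_trough = C₀ × r = 4.393 × 0.2821 = 1.239 mg/L

1.24 mg/L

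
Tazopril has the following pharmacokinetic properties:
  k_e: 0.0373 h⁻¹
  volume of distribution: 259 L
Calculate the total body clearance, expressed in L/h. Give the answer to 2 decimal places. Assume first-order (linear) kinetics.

9.66 L/h

CL = k × Vd = 0.0373 × 259 = 9.661 L/h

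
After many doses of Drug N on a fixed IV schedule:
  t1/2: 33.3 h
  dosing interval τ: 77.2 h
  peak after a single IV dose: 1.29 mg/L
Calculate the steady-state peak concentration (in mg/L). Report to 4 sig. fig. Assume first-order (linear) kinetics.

1.614 mg/L

k = ln2 / t½ = 0.693147 / 33.3 = 0.02082 h⁻¹
e^(−kτ) = e^(−0.02082 × 77.2) = 0.2004
Accumulation ratio R = 1 / (1 − e^(−kτ)) = 1 / (1 − 0.2004) = 1.251
Steady-state peak = C₀ × R = 1.29 × 1.251 = 1.614 mg/L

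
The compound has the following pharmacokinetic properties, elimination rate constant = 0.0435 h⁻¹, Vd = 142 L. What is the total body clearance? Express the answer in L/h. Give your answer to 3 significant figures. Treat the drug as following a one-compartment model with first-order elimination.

CL = k × Vd = 0.0435 × 142 = 6.177 L/h

6.18 L/h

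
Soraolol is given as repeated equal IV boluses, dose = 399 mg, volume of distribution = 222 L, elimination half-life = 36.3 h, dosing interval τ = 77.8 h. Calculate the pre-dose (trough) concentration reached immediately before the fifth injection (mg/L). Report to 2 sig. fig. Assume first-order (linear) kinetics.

C₀ per dose = Dose / Vd = 399 / 222 = 1.797 mg/L
k = ln2 / t½ = 0.693147 / 36.3 = 0.01909 h⁻¹
Fraction remaining after one interval: r = e^(−kτ) = e^(−0.01909 × 77.8) = 0.2265
Before dose 5, 4 doses have been given (aged 1τ, 2τ, 3τ, 4τ).
C_trough = C₀ × (r + r² + … + r^4) = C₀ × r(1−r^4)/(1−r)
        = 1.797 × 0.2265 × (1 − 0.002632) / (1 − 0.2265) = 0.5248 mg/L

0.52 mg/L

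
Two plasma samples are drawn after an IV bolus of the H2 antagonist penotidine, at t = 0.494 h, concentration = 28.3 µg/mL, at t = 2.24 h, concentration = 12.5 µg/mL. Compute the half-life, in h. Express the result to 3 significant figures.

k = ln(C₁/C₂) / (t₂ − t₁) = ln(28.3/12.5) / (2.24 − 0.494)
  = 0.8171 / 1.746 = 0.4680 h⁻¹
t½ = ln2 / k = 0.693147 / 0.4680 = 1.481 h

1.48 h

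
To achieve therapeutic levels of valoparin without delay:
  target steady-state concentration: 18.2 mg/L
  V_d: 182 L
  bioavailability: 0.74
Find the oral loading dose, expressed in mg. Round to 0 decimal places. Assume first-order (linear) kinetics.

LD = Css × Vd / F = 18.2 × 182 / 0.74 = 4476 mg

4476 mg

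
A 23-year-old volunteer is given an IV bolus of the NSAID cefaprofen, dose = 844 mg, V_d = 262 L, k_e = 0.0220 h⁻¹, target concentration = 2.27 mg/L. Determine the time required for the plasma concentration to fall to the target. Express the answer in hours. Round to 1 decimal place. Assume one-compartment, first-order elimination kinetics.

C₀ = Dose / Vd = 844.0 / 262 = 3.221 mg/L
t = ln(C₀ / C) / k = ln(3.221 / 2.27) / 0.02200
  = ln(1.419) / 0.02200 = 0.3500 / 0.02200 = 15.91 h

15.9 h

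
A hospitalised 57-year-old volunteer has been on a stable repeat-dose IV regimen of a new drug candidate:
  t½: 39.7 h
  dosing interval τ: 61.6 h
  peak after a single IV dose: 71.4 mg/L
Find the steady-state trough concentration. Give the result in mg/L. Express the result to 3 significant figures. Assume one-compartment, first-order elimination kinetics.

k = ln2 / t½ = 0.693147 / 39.7 = 0.01746 h⁻¹
e^(−kτ) = e^(−0.01746 × 61.6) = 0.3411
Accumulation ratio R = 1 / (1 − e^(−kτ)) = 1 / (1 − 0.3411) = 1.518
Steady-state trough = C₀ × R × e^(−kτ) = 71.4 × 1.518 × 0.3411 = 36.97 mg/L

37.0 mg/L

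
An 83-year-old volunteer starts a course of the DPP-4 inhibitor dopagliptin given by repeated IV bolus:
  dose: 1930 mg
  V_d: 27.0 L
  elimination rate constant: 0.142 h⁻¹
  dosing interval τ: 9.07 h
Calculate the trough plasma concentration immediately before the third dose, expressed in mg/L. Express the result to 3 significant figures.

C₀ per dose = Dose / Vd = 1930 / 27.0 = 71.48 mg/L
Fraction remaining after one interval: r = e^(−kτ) = e^(−0.1420 × 9.07) = 0.2758
Before dose 3, 2 doses have been given (aged 1τ, 2τ).
C_trough = C₀ × (r + r²) = 71.48 × (0.2758 + 0.07607) = 25.15 mg/L

25.2 mg/L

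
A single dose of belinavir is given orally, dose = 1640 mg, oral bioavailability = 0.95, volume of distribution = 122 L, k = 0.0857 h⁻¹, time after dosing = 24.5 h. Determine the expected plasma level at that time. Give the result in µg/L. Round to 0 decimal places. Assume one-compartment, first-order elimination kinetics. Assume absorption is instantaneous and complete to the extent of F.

Amount reaching circulation = F × Dose = 0.95 × 1640 = 1558 mg
C₀ = F·Dose / Vd = 1558 / 122 = 12.77 mg/L
C = C₀ · e^(−k·t) = 12.77 × e^(−0.08570 × 24.5)
  = 12.77 × 0.1225 = 1.564 mg/L
Convert: 1.564 mg/L × 1000 = 1564 µg/L

1564 µg/L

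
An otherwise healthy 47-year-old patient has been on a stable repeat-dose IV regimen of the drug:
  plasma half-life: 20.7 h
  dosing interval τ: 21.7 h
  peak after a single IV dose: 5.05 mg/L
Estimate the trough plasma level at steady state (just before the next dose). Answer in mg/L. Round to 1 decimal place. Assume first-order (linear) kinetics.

4.7 mg/L

k = ln2 / t½ = 0.693147 / 20.7 = 0.03349 h⁻¹
e^(−kτ) = e^(−0.03349 × 21.7) = 0.4835
Accumulation ratio R = 1 / (1 − e^(−kτ)) = 1 / (1 − 0.4835) = 1.936
Steady-state trough = C₀ × R × e^(−kτ) = 5.05 × 1.936 × 0.4835 = 4.727 mg/L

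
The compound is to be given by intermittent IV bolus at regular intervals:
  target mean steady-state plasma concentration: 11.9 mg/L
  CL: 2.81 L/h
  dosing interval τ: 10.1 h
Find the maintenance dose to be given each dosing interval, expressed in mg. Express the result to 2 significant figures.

340 mg

At steady state, Dose/τ = Css × CL.
Dose = Css × CL × τ = 11.9 × 2.810 × 10.1 = 337.7 mg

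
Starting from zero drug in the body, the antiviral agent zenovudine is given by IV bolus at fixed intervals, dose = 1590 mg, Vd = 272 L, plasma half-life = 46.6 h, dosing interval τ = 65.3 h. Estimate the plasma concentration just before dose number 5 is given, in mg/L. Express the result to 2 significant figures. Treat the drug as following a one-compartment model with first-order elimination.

C₀ per dose = Dose / Vd = 1590 / 272 = 5.846 mg/L
k = ln2 / t½ = 0.693147 / 46.6 = 0.01487 h⁻¹
Fraction remaining after one interval: r = e^(−kτ) = e^(−0.01487 × 65.3) = 0.3787
Before dose 5, 4 doses have been given (aged 1τ, 2τ, 3τ, 4τ).
C_trough = C₀ × (r + r² + … + r^4) = C₀ × r(1−r^4)/(1−r)
        = 5.846 × 0.3787 × (1 − 0.02057) / (1 − 0.3787) = 3.490 mg/L

3.5 mg/L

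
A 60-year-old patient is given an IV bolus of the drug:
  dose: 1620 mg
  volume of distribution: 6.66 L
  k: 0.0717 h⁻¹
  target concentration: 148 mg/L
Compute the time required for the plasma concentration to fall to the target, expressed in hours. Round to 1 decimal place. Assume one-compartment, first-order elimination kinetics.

C₀ = Dose / Vd = 1620 / 6.66 = 243.2 mg/L
t = ln(C₀ / C) / k = ln(243.2 / 148) / 0.07170
  = ln(1.643) / 0.07170 = 0.4965 / 0.07170 = 6.925 h

6.9 h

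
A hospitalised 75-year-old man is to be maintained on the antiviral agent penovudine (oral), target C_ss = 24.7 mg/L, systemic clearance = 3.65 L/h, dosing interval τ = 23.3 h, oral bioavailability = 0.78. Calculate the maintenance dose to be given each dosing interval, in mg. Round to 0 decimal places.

At steady state, F × (Dose/τ) = Css × CL.
Dose = Css × CL × τ / F = 24.7 × 3.650 × 23.3 / 0.78 = 2693 mg

2693 mg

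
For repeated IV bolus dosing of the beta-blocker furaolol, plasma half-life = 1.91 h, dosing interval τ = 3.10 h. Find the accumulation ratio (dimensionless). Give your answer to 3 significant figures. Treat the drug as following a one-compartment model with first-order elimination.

k = ln2 / t½ = 0.693147 / 1.91 = 0.3629 h⁻¹
e^(−kτ) = e^(−0.3629 × 3.10) = 0.3247
Accumulation ratio R = 1 / (1 − e^(−kτ)) = 1 / (1 − 0.3247) = 1.481

1.48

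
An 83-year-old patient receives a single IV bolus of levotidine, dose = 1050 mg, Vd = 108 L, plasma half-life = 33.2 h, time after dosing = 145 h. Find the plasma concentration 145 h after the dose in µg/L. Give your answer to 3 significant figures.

471 µg/L

C₀ = Dose / Vd = 1050 / 108 = 9.722 mg/L
k = ln2 / t½ = 0.693147 / 33.2 = 0.02088 h⁻¹
C = C₀ · e^(−k·t) = 9.722 × e^(−0.02088 × 145)
  = 9.722 × 0.04843 = 0.4708 mg/L
Convert: 0.4708 mg/L × 1000 = 470.8 µg/L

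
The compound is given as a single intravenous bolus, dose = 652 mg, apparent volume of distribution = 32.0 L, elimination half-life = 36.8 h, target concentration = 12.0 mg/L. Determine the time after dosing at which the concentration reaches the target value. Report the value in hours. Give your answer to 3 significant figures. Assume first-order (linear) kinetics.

C₀ = Dose / Vd = 652.0 / 32.0 = 20.38 mg/L
k = ln2 / t½ = 0.693147 / 36.8 = 0.01884 h⁻¹
t = ln(C₀ / C) / k = ln(20.38 / 12.0) / 0.01884
  = ln(1.698) / 0.01884 = 0.5295 / 0.01884 = 28.11 h

28.1 h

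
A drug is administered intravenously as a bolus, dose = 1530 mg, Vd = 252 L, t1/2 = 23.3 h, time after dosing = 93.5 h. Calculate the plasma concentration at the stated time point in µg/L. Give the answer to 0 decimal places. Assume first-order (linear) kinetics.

376 µg/L

C₀ = Dose / Vd = 1530 / 252 = 6.071 mg/L
k = ln2 / t½ = 0.693147 / 23.3 = 0.02975 h⁻¹
C = C₀ · e^(−k·t) = 6.071 × e^(−0.02975 × 93.5)
  = 6.071 × 0.06194 = 0.3760 mg/L
Convert: 0.3760 mg/L × 1000 = 376.0 µg/L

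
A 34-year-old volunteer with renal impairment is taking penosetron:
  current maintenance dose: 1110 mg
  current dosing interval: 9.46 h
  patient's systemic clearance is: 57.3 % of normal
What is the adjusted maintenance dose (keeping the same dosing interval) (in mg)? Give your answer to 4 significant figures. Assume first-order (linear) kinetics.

636.0 mg

To keep the same average steady-state level, dosing rate must scale with clearance.
CL ratio = 57.3 / 100 = 0.5730
New dose (same interval) = 1110 × 0.5730 = 636.0 mg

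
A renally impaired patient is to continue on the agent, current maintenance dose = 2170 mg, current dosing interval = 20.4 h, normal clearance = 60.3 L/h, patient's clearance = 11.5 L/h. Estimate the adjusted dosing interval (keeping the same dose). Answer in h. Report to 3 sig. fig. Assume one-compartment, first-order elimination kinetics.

To keep the same average steady-state level, dosing rate must scale with clearance.
CL ratio = 11.5 / 60.3 = 0.1907
New interval (same dose) = 20.4 / 0.1907 = 107.0 h

107 h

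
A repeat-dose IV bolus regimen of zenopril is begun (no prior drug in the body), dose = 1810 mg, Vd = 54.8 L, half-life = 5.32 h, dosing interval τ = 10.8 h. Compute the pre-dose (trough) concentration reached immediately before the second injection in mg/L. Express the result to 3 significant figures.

C₀ per dose = Dose / Vd = 1810 / 54.8 = 33.03 mg/L
k = ln2 / t½ = 0.693147 / 5.32 = 0.1303 h⁻¹
Fraction remaining after one interval: r = e^(−kτ) = e^(−0.1303 × 10.8) = 0.2448
Before dose 2, 1 dose has been given (aged 1τ).
C_trough = C₀ × r = 33.03 × 0.2448 = 8.086 mg/L

8.09 mg/L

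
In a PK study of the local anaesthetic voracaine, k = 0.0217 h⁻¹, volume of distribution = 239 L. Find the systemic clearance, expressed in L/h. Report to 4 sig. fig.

CL = k × Vd = 0.0217 × 239 = 5.186 L/h

5.186 L/h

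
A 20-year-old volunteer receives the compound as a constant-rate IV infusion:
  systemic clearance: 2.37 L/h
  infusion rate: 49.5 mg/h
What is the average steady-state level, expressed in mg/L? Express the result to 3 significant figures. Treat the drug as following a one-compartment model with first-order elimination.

20.9 mg/L

At steady state Css = R₀ / CL = 49.5 / 2.370 = 20.89 mg/L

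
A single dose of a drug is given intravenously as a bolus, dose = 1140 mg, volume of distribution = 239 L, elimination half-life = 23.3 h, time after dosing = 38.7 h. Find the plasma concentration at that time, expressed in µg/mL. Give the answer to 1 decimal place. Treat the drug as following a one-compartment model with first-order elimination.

1.5 µg/mL

C₀ = Dose / Vd = 1140 / 239 = 4.770 mg/L
k = ln2 / t½ = 0.693147 / 23.3 = 0.02975 h⁻¹
C = C₀ · e^(−k·t) = 4.770 × e^(−0.02975 × 38.7)
  = 4.770 × 0.3162 = 1.508 mg/L
(1.508 mg/L = 1.508 µg/mL)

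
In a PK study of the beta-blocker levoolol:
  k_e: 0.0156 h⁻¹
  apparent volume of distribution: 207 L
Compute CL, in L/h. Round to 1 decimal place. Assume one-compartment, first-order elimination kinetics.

CL = k × Vd = 0.0156 × 207 = 3.229 L/h

3.2 L/h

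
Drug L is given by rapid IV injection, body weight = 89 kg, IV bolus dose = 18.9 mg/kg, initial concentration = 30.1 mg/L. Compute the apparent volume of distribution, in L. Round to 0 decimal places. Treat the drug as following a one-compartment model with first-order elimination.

Dose = 18.9 × 89 = 1682 mg
Vd = Dose / C₀ = 1682 / 30.1 = 55.88 L

56 L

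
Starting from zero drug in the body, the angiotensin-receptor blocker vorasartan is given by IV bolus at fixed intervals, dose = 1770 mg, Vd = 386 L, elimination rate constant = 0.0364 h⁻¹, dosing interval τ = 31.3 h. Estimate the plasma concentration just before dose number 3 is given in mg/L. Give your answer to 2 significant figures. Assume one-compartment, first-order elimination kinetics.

C₀ per dose = Dose / Vd = 1770 / 386 = 4.585 mg/L
Fraction remaining after one interval: r = e^(−kτ) = e^(−0.03640 × 31.3) = 0.3200
Before dose 3, 2 doses have been given (aged 1τ, 2τ).
C_trough = C₀ × (r + r²) = 4.585 × (0.3200 + 0.1024) = 1.937 mg/L

1.9 mg/L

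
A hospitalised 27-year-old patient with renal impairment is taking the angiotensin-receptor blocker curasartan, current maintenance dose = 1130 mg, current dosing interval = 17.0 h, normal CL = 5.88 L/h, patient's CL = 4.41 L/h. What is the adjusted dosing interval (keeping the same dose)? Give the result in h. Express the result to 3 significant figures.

To keep the same average steady-state level, dosing rate must scale with clearance.
CL ratio = 4.41 / 5.88 = 0.7500
New interval (same dose) = 17.0 / 0.7500 = 22.67 h

22.7 h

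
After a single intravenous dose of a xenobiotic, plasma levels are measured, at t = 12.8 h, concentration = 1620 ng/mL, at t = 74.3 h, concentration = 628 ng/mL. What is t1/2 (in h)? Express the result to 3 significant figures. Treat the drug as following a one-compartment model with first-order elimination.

k = ln(C₁/C₂) / (t₂ − t₁) = ln(1620/628) / (74.3 − 12.8)
  = 0.9476 / 61.50 = 0.01541 h⁻¹
t½ = ln2 / k = 0.693147 / 0.01541 = 44.98 h

45.0 h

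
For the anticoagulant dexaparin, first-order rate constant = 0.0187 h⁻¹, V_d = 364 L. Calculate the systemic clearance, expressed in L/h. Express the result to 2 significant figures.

6.8 L/h

CL = k × Vd = 0.0187 × 364 = 6.807 L/h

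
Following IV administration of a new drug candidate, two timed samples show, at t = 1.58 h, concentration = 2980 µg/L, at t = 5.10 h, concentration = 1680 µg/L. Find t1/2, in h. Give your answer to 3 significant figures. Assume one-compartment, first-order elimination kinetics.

4.26 h

k = ln(C₁/C₂) / (t₂ − t₁) = ln(2980/1680) / (5.10 − 1.58)
  = 0.5731 / 3.520 = 0.1628 h⁻¹
t½ = ln2 / k = 0.693147 / 0.1628 = 4.258 h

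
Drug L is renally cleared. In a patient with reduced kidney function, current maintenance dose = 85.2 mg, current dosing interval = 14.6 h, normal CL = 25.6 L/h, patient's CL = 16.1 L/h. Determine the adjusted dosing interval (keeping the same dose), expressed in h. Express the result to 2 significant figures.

To keep the same average steady-state level, dosing rate must scale with clearance.
CL ratio = 16.1 / 25.6 = 0.6289
New interval (same dose) = 14.6 / 0.6289 = 23.22 h

23 h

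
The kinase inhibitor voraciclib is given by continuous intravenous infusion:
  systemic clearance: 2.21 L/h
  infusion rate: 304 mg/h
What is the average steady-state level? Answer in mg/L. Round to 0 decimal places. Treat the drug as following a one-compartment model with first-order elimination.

138 mg/L

At steady state Css = R₀ / CL = 304 / 2.210 = 137.6 mg/L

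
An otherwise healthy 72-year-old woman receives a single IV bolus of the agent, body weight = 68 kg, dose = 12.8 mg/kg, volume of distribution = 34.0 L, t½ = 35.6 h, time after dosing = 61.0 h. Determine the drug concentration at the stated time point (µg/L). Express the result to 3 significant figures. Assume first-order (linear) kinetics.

7810 µg/L

Total dose = 12.8 × 68 = 870.4 mg
C₀ = Dose / Vd = 870.4 / 34.0 = 25.60 mg/L
k = ln2 / t½ = 0.693147 / 35.6 = 0.01947 h⁻¹
C = C₀ · e^(−k·t) = 25.60 × e^(−0.01947 × 61.0)
  = 25.60 × 0.3049 = 7.805 mg/L
Convert: 7.805 mg/L × 1000 = 7805 µg/L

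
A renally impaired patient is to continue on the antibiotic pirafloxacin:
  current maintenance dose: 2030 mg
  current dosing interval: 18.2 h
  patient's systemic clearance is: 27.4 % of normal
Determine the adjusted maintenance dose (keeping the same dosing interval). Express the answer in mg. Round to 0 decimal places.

556 mg

To keep the same average steady-state level, dosing rate must scale with clearance.
CL ratio = 27.4 / 100 = 0.2740
New dose (same interval) = 2030 × 0.2740 = 556.2 mg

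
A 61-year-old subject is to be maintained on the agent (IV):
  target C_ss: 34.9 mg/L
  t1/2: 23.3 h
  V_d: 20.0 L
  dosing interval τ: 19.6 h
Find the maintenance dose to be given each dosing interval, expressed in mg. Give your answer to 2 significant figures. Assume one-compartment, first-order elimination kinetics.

k = ln2 / t½ = 0.693147 / 23.3 = 0.02975 h⁻¹
CL = k × Vd = 0.02975 × 20.0 = 0.5950 L/h
At steady state, Dose/τ = Css × CL.
Dose = Css × CL × τ = 34.9 × 0.5950 × 19.6 = 407.0 mg

410 mg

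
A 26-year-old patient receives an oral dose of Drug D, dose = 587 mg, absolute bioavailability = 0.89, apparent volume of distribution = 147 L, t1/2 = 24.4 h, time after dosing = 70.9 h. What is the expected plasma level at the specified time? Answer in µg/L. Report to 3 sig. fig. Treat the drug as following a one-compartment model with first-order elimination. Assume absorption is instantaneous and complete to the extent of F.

Amount reaching circulation = F × Dose = 0.89 × 587.0 = 522.4 mg
C₀ = F·Dose / Vd = 522.4 / 147 = 3.554 mg/L
k = ln2 / t½ = 0.693147 / 24.4 = 0.02841 h⁻¹
C = C₀ · e^(−k·t) = 3.554 × e^(−0.02841 × 70.9)
  = 3.554 × 0.1334 = 0.4741 mg/L
Convert: 0.4741 mg/L × 1000 = 474.1 µg/L

474 µg/L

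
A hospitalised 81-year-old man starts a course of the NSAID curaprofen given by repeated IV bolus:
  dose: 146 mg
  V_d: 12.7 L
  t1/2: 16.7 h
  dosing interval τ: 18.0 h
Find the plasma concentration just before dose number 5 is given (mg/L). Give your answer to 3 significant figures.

9.83 mg/L

C₀ per dose = Dose / Vd = 146 / 12.7 = 11.50 mg/L
k = ln2 / t½ = 0.693147 / 16.7 = 0.04151 h⁻¹
Fraction remaining after one interval: r = e^(−kτ) = e^(−0.04151 × 18.0) = 0.4737
Before dose 5, 4 doses have been given (aged 1τ, 2τ, 3τ, 4τ).
C_trough = C₀ × (r + r² + … + r^4) = C₀ × r(1−r^4)/(1−r)
        = 11.50 × 0.4737 × (1 − 0.05035) / (1 − 0.4737) = 9.830 mg/L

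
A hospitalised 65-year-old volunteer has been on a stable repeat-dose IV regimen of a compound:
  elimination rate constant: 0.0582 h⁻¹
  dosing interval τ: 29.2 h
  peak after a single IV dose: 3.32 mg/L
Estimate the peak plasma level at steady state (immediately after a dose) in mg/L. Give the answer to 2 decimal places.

e^(−kτ) = e^(−0.05820 × 29.2) = 0.1828
Accumulation ratio R = 1 / (1 − e^(−kτ)) = 1 / (1 − 0.1828) = 1.224
Steady-state peak = C₀ × R = 3.32 × 1.224 = 4.064 mg/L

4.06 mg/L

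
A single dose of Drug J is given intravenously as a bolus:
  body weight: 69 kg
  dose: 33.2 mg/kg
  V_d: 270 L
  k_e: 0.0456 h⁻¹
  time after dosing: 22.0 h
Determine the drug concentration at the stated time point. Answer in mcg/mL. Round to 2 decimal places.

3.11 mcg/mL

Total dose = 33.2 × 69 = 2291 mg
C₀ = Dose / Vd = 2291 / 270 = 8.485 mg/L
C = C₀ · e^(−k·t) = 8.485 × e^(−0.04560 × 22.0)
  = 8.485 × 0.3667 = 3.111 mg/L
(3.111 mg/L = 3.111 mcg/mL)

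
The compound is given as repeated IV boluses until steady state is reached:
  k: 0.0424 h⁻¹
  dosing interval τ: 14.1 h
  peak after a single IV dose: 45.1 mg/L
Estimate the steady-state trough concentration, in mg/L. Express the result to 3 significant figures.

55.1 mg/L

e^(−kτ) = e^(−0.04240 × 14.1) = 0.5500
Accumulation ratio R = 1 / (1 − e^(−kτ)) = 1 / (1 − 0.5500) = 2.222
Steady-state trough = C₀ × R × e^(−kτ) = 45.1 × 2.222 × 0.5500 = 55.12 mg/L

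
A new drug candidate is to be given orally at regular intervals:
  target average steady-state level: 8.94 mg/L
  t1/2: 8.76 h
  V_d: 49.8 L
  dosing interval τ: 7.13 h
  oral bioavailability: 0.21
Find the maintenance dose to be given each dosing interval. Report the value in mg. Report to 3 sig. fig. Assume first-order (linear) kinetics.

k = ln2 / t½ = 0.693147 / 8.76 = 0.07913 h⁻¹
CL = k × Vd = 0.07913 × 49.8 = 3.941 L/h
At steady state, F × (Dose/τ) = Css × CL.
Dose = Css × CL × τ / F = 8.94 × 3.941 × 7.13 / 0.21 = 1196 mg

1200 mg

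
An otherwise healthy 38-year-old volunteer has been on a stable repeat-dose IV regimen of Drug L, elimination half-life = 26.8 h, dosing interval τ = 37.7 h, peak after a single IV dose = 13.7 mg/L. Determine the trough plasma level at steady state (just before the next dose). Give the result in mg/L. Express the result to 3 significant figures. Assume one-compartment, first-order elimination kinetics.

k = ln2 / t½ = 0.693147 / 26.8 = 0.02586 h⁻¹
e^(−kτ) = e^(−0.02586 × 37.7) = 0.3772
Accumulation ratio R = 1 / (1 − e^(−kτ)) = 1 / (1 − 0.3772) = 1.606
Steady-state trough = C₀ × R × e^(−kτ) = 13.7 × 1.606 × 0.3772 = 8.299 mg/L

8.30 mg/L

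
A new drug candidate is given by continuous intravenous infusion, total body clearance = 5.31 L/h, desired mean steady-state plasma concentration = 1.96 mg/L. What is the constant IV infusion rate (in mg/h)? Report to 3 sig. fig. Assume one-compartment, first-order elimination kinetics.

At steady state, infusion rate R₀ = Css × CL = 1.96 × 5.310 = 10.41 mg/h

10.4 mg/h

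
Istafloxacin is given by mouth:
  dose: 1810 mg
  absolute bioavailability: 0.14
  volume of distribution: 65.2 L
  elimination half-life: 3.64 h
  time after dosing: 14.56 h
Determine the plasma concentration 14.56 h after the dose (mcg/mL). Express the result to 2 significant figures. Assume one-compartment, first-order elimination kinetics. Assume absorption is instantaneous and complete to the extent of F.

0.24 mcg/mL

Amount reaching circulation = F × Dose = 0.14 × 1810 = 253.4 mg
C₀ = F·Dose / Vd = 253.4 / 65.2 = 3.887 mg/L
k = ln2 / t½ = 0.693147 / 3.64 = 0.1904 h⁻¹
t / t½ = 14.56 / 3.64 = 4 half-lives
C = C₀ × (1/2)^4 = 3.887 × 0.06250 = 0.2429 mg/L
(0.2429 mg/L = 0.2429 mcg/mL)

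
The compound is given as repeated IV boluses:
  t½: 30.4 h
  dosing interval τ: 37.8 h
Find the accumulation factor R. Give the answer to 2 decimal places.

k = ln2 / t½ = 0.693147 / 30.4 = 0.02280 h⁻¹
e^(−kτ) = e^(−0.02280 × 37.8) = 0.4224
Accumulation ratio R = 1 / (1 − e^(−kτ)) = 1 / (1 − 0.4224) = 1.731

1.73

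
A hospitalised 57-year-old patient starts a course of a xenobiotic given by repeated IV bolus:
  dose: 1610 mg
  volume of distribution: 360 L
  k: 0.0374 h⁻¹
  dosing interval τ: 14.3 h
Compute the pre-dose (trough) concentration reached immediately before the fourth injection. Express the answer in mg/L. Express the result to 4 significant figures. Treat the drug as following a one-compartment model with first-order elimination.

C₀ per dose = Dose / Vd = 1610 / 360 = 4.472 mg/L
Fraction remaining after one interval: r = e^(−kτ) = e^(−0.03740 × 14.3) = 0.5858
Before dose 4, 3 doses have been given (aged 1τ, 2τ, 3τ).
C_trough = C₀ × (r + r² + … + r^3) = C₀ × r(1−r^3)/(1−r)
        = 4.472 × 0.5858 × (1 − 0.2010) / (1 − 0.5858) = 5.053 mg/L

5.053 mg/L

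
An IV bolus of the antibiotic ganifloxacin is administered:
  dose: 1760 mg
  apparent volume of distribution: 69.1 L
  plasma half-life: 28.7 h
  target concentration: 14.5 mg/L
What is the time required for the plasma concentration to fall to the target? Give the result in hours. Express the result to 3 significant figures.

23.3 h

C₀ = Dose / Vd = 1760 / 69.1 = 25.47 mg/L
k = ln2 / t½ = 0.693147 / 28.7 = 0.02415 h⁻¹
t = ln(C₀ / C) / k = ln(25.47 / 14.5) / 0.02415
  = ln(1.757) / 0.02415 = 0.5636 / 0.02415 = 23.34 h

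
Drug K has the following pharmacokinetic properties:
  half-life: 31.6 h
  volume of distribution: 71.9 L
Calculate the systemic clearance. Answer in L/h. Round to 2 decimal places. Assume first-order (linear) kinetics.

1.58 L/h

k = ln2 / t½ = 0.693147 / 31.6 = 0.02194 h⁻¹
CL = k × Vd = 0.02194 × 71.9 = 1.577 L/h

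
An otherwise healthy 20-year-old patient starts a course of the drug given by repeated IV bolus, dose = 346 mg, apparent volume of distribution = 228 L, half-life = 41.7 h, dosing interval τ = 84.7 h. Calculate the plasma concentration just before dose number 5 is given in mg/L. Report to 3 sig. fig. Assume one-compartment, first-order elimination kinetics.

C₀ per dose = Dose / Vd = 346 / 228 = 1.518 mg/L
k = ln2 / t½ = 0.693147 / 41.7 = 0.01662 h⁻¹
Fraction remaining after one interval: r = e^(−kτ) = e^(−0.01662 × 84.7) = 0.2447
Before dose 5, 4 doses have been given (aged 1τ, 2τ, 3τ, 4τ).
C_trough = C₀ × (r + r² + … + r^4) = C₀ × r(1−r^4)/(1−r)
        = 1.518 × 0.2447 × (1 − 0.003585) / (1 − 0.2447) = 0.4900 mg/L

0.490 mg/L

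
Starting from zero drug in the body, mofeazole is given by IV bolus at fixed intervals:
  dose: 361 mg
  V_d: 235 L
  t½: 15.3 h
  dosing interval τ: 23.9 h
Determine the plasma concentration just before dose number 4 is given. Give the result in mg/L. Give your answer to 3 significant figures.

0.756 mg/L

C₀ per dose = Dose / Vd = 361 / 235 = 1.536 mg/L
k = ln2 / t½ = 0.693147 / 15.3 = 0.04530 h⁻¹
Fraction remaining after one interval: r = e^(−kτ) = e^(−0.04530 × 23.9) = 0.3387
Before dose 4, 3 doses have been given (aged 1τ, 2τ, 3τ).
C_trough = C₀ × (r + r² + … + r^3) = C₀ × r(1−r^3)/(1−r)
        = 1.536 × 0.3387 × (1 − 0.03885) / (1 − 0.3387) = 0.7561 mg/L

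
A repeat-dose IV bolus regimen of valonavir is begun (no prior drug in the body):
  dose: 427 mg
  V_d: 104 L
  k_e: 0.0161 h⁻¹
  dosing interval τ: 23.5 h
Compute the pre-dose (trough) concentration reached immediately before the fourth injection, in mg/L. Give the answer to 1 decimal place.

C₀ per dose = Dose / Vd = 427 / 104 = 4.106 mg/L
Fraction remaining after one interval: r = e^(−kτ) = e^(−0.01610 × 23.5) = 0.6850
Before dose 4, 3 doses have been given (aged 1τ, 2τ, 3τ).
C_trough = C₀ × (r + r² + … + r^3) = C₀ × r(1−r^3)/(1−r)
        = 4.106 × 0.6850 × (1 − 0.3214) / (1 − 0.6850) = 6.059 mg/L

6.1 mg/L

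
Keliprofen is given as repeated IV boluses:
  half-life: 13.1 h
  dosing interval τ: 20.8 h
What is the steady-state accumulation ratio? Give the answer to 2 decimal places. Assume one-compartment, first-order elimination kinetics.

1.50

k = ln2 / t½ = 0.693147 / 13.1 = 0.05291 h⁻¹
e^(−kτ) = e^(−0.05291 × 20.8) = 0.3327
Accumulation ratio R = 1 / (1 − e^(−kτ)) = 1 / (1 − 0.3327) = 1.499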